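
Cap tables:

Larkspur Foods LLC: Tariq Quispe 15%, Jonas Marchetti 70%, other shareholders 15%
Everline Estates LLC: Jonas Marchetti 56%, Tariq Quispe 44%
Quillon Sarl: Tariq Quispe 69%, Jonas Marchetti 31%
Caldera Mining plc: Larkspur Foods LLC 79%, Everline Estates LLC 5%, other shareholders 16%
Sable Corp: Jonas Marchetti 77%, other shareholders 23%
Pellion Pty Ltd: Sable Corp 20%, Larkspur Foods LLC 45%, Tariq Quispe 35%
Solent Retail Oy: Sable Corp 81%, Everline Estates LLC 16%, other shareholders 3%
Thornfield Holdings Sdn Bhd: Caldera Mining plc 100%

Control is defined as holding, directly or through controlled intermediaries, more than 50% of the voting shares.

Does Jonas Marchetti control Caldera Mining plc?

Yes

Jonas holds 56% of Everline, so Jonas controls Everline.
Jonas holds 70% of Larkspur, so Jonas controls Larkspur.
Larkspur and Everline together hold 79% + 5% = 84% of Caldera, so Jonas controls Caldera.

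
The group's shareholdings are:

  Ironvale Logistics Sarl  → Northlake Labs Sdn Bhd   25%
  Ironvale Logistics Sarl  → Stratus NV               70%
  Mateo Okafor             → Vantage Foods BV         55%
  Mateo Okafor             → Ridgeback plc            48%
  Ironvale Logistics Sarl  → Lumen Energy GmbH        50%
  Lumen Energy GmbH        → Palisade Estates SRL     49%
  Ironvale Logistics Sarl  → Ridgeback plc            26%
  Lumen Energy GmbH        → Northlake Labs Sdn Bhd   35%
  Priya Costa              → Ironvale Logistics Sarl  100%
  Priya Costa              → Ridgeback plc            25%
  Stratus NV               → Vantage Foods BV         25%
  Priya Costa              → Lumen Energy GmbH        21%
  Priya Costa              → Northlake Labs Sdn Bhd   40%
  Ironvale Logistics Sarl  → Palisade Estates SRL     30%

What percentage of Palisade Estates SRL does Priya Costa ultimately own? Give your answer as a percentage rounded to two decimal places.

Priya reaches Palisade along 3 paths.
Via Lumen: 21% × 49% = 10.29%.
Via Ironvale → Lumen: 100% × 50% × 49% = 24.5%.
Via Ironvale: 100% × 30% = 30%.
Total: 10.29% + 24.5% + 30% = 64.79%.

64.79%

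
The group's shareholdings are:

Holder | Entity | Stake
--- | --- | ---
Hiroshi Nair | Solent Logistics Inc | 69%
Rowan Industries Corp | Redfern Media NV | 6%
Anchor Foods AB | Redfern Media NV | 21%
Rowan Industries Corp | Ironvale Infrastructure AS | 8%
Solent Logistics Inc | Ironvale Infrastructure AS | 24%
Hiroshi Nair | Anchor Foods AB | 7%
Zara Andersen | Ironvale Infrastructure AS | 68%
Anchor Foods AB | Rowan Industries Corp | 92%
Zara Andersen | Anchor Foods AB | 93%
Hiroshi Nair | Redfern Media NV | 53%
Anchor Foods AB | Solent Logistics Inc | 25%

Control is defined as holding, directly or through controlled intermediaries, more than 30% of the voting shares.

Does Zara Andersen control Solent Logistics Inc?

Zara holds 93% of Anchor, so Zara controls Anchor.
Anchor holds 92% of Rowan, so Zara controls Rowan.
Zara and Rowan together hold 68% + 8% = 76% of Ironvale, so Zara controls Ironvale.
In Solent, Zara's side holds only 25%, not > 30%.
So Zara does not control Solent.

No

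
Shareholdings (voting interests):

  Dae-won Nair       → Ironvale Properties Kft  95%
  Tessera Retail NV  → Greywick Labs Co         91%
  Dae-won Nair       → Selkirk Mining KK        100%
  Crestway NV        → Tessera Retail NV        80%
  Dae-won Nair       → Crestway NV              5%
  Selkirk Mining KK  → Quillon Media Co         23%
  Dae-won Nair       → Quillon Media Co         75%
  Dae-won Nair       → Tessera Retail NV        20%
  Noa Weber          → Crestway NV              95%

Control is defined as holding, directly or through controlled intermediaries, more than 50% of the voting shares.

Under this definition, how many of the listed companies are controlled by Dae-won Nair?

Dae-won holds 100% of Selkirk, so Dae-won controls Selkirk.
Selkirk and Dae-won together hold 23% + 75% = 98% of Quillon, so Dae-won controls Quillon.
Dae-won holds 95% of Ironvale, so Dae-won controls Ironvale.
No other company's threshold is met.
Dae-won controls 3 companies.

3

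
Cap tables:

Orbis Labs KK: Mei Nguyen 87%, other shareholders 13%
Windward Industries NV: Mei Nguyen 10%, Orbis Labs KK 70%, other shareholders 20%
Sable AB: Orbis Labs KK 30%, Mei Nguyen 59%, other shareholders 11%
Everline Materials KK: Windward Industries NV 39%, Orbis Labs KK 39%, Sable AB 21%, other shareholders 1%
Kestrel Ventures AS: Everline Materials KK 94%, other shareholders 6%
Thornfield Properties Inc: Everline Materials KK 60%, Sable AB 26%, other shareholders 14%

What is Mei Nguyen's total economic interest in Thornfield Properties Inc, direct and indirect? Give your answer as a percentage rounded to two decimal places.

Mei reaches Thornfield along 7 paths.
Via Windward → Everline: 10% × 39% × 60% = 2.34%.
Via Orbis → Windward → Everline: 87% × 70% × 39% × 60% = 14.2506%.
Via Orbis → Everline: 87% × 39% × 60% = 20.358%.
Via Orbis → Sable → Everline: 87% × 30% × 21% × 60% = 3.2886%.
Via Sable → Everline: 59% × 21% × 60% = 7.434%.
Via Orbis → Sable: 87% × 30% × 26% = 6.786%.
Via Sable: 59% × 26% = 15.34%.
Total: 2.34% + 14.2506% + 20.358% + 3.2886% + 7.434% + 6.786% + 15.34% = 69.7972%.
Rounded: 69.80%.

69.80%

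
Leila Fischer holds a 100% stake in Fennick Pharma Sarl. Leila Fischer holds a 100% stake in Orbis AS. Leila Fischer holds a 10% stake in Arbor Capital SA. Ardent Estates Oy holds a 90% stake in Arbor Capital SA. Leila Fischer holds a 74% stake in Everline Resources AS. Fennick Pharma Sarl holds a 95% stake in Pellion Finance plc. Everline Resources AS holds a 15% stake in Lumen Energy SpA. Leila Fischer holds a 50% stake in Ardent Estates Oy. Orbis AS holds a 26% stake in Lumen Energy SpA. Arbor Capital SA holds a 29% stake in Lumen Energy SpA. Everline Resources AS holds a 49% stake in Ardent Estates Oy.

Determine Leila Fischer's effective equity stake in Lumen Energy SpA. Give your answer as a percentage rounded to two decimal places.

Leila reaches Lumen along 5 paths.
Via Arbor: 10% × 29% = 2.9%.
Via Everline → Ardent → Arbor: 74% × 49% × 90% × 29% = 9.46386%.
Via Ardent → Arbor: 50% × 90% × 29% = 13.05%.
Via Everline: 74% × 15% = 11.1%.
Via Orbis: 100% × 26% = 26%.
Total: 2.9% + 9.46386% + 13.05% + 11.1% + 26% = 62.51386%.
Rounded: 62.51%.

62.51%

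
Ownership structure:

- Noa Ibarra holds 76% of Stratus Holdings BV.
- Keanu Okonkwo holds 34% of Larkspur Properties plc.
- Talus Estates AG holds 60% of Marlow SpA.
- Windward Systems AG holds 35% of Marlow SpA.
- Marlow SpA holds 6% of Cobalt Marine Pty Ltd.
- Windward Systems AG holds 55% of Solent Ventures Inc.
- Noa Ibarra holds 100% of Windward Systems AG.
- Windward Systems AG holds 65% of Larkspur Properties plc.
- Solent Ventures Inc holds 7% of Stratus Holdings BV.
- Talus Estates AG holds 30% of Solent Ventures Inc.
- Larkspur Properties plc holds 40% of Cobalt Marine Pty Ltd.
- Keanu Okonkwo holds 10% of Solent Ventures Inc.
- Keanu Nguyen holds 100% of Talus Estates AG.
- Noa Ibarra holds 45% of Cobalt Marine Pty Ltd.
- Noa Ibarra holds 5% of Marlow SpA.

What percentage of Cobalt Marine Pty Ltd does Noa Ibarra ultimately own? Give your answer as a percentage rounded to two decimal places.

Noa reaches Cobalt along 4 paths.
Via Windward → Marlow: 100% × 35% × 6% = 2.1%.
Via Marlow: 5% × 6% = 0.3%.
Direct stake: 45% = 45%.
Via Windward → Larkspur: 100% × 65% × 40% = 26%.
Total: 2.1% + 0.3% + 45% + 26% = 73.4%.
Rounded: 73.40%.

73.40%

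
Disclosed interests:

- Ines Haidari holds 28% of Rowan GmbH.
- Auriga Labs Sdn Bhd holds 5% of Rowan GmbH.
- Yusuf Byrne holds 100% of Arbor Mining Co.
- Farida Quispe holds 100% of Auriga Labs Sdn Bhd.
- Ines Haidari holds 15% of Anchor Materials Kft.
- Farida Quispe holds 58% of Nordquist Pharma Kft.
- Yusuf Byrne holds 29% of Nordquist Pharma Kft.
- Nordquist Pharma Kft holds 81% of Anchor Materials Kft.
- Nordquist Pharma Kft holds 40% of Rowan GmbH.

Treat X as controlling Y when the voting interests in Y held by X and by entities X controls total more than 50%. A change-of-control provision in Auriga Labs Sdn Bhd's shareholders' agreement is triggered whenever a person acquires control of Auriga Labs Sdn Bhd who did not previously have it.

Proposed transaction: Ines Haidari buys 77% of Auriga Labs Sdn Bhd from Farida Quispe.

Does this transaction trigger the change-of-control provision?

Yes

The purchase adds only to Ines's holdings (Farida's stake shrinks), so Ines is the only person who could newly come to control Auriga.
Ines's largest direct stake is 28% in Rowan, which does not meet the threshold, so Ines controls no company.
Neither Ines nor any entity Ines controls holds any voting interest in Auriga.
So before the transaction, Ines does not control Auriga.
After the purchase, Ines holds 77% of Auriga directly, and Farida's stake falls to 23%.
Ines holds 77% of Auriga, so Ines controls Auriga.
Ines did not control Auriga before and does after, so the clause is triggered.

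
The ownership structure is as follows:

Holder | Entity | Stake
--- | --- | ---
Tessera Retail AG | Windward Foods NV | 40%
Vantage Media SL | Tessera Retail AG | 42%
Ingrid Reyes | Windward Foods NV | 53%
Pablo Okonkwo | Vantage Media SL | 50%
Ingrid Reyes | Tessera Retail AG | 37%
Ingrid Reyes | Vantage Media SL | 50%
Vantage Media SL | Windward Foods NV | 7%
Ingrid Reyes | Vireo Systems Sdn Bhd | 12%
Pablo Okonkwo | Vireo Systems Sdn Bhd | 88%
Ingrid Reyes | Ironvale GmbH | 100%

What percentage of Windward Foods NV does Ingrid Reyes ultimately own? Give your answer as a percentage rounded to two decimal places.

Ingrid reaches Windward along 4 paths.
Via Vantage → Tessera: 50% × 42% × 40% = 8.4%.
Via Tessera: 37% × 40% = 14.8%.
Via Vantage: 50% × 7% = 3.5%.
Direct stake: 53% = 53%.
Total: 8.4% + 14.8% + 3.5% + 53% = 79.7%.
Rounded: 79.70%.

79.70%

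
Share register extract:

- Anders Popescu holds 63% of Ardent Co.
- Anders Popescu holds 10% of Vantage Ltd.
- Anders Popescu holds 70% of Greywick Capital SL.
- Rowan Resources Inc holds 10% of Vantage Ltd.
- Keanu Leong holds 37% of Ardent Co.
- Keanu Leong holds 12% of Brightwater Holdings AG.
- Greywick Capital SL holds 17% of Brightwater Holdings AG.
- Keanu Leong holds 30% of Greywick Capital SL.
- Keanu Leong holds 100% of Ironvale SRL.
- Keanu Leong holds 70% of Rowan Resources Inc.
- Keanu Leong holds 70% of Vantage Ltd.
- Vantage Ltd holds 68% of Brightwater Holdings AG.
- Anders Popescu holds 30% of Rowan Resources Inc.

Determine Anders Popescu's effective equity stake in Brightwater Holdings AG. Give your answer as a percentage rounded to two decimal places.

Anders reaches Brightwater along 3 paths.
Via Rowan → Vantage: 30% × 10% × 68% = 2.04%.
Via Vantage: 10% × 68% = 6.8%.
Via Greywick: 70% × 17% = 11.9%.
Total: 2.04% + 6.8% + 11.9% = 20.74%.

20.74%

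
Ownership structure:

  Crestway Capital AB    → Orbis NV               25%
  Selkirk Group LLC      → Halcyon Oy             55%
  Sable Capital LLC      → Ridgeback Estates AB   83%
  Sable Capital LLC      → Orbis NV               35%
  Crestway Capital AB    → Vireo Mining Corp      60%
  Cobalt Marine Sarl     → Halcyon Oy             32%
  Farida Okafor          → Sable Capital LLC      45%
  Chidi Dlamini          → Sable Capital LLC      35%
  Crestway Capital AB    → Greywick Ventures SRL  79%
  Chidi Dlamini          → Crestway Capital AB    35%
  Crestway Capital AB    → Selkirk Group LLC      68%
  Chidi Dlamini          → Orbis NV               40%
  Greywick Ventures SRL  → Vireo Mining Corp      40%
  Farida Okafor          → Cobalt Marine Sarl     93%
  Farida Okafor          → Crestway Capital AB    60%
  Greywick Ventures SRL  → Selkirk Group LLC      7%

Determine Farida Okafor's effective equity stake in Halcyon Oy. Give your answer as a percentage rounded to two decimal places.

Farida reaches Halcyon along 3 paths.
Via Crestway → Greywick → Selkirk: 60% × 79% × 7% × 55% = 1.8249%.
Via Crestway → Selkirk: 60% × 68% × 55% = 22.44%.
Via Cobalt: 93% × 32% = 29.76%.
Total: 1.8249% + 22.44% + 29.76% = 54.0249%.
Rounded: 54.02%.

54.02%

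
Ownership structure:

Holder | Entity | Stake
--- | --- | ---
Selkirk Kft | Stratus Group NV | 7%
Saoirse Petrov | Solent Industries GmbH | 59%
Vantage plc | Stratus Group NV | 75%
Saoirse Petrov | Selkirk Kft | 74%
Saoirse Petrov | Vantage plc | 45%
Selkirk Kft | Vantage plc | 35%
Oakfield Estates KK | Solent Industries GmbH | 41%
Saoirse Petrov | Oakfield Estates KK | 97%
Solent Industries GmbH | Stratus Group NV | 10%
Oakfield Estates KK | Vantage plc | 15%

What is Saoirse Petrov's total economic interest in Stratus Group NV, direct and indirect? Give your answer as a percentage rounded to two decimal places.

Saoirse reaches Stratus along 6 paths.
Via Vantage: 45% × 75% = 33.75%.
Via Selkirk → Vantage: 74% × 35% × 75% = 19.425%.
Via Oakfield → Vantage: 97% × 15% × 75% = 10.9125%.
Via Oakfield → Solent: 97% × 41% × 10% = 3.977%.
Via Solent: 59% × 10% = 5.9%.
Via Selkirk: 74% × 7% = 5.18%.
Total: 33.75% + 19.425% + 10.9125% + 3.977% + 5.9% + 5.18% = 79.1445%.
Rounded: 79.14%.

79.14%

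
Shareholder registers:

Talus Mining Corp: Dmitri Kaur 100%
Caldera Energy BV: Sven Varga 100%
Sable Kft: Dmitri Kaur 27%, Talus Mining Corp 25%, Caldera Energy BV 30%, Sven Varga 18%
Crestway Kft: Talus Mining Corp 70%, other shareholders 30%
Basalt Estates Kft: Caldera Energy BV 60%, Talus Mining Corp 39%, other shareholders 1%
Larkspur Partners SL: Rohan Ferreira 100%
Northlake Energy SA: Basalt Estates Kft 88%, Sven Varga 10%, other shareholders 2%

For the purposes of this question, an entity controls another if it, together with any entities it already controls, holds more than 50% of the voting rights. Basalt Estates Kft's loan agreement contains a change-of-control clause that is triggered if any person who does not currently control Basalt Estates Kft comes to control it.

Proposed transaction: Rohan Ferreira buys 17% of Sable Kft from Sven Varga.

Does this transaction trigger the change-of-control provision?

No

The purchase adds only to Rohan's holdings (Sven's stake shrinks), so Rohan is the only person who could newly come to control Basalt.
Rohan holds 100% of Larkspur, so Rohan controls Larkspur.
Neither Rohan nor any entity Rohan controls holds any voting interest in Basalt.
So before the transaction, Rohan does not control Basalt.
After the purchase, Rohan holds 17% of Sable directly, and Sven's stake falls to 1%.
Rohan's side now holds 17% of Sable, not > 50%, so Rohan still does not control Sable.
After the transaction, neither Rohan nor any entity Rohan controls holds a voting interest in Basalt, so Rohan still does not control it.
No new person acquires control, so the clause is not triggered.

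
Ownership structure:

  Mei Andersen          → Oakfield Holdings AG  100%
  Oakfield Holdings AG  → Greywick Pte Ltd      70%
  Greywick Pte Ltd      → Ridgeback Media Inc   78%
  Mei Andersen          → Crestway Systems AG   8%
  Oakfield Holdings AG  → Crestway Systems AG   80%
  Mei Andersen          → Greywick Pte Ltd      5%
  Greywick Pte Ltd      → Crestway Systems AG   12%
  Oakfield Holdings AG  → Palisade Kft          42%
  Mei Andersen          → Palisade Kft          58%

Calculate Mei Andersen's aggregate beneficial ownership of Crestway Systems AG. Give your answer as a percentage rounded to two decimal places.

97.00%

Mei reaches Crestway along 4 paths.
Direct stake: 8% = 8%.
Via Oakfield → Greywick: 100% × 70% × 12% = 8.4%.
Via Greywick: 5% × 12% = 0.6%.
Via Oakfield: 100% × 80% = 80%.
Total: 8% + 8.4% + 0.6% + 80% = 97%.
Rounded: 97.00%.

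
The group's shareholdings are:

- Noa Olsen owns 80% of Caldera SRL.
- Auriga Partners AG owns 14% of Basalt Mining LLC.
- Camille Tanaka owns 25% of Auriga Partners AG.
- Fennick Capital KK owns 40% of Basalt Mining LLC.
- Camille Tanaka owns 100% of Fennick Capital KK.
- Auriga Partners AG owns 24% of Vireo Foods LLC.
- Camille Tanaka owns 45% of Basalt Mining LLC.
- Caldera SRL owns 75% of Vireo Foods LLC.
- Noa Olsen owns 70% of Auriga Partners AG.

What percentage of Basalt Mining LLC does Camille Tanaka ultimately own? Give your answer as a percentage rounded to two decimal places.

Camille reaches Basalt along 3 paths.
Via Fennick: 100% × 40% = 40%.
Direct stake: 45% = 45%.
Via Auriga: 25% × 14% = 3.5%.
Total: 40% + 45% + 3.5% = 88.5%.
Rounded: 88.50%.

88.50%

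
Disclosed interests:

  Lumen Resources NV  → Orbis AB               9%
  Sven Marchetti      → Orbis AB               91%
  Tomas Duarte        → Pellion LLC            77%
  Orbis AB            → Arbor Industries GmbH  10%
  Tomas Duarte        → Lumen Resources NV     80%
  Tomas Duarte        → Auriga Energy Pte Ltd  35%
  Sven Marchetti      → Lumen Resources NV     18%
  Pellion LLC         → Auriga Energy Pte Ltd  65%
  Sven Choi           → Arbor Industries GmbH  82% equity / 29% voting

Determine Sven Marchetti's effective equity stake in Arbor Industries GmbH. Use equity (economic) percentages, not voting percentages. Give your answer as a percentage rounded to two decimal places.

Sven Marchetti reaches Arbor along 2 paths.
Via Orbis: 91% × 10% = 9.1%.
Via Lumen → Orbis: 18% × 9% × 10% = 0.162%.
Total: 9.1% + 0.162% = 9.262%.
Rounded: 9.26%.

9.26%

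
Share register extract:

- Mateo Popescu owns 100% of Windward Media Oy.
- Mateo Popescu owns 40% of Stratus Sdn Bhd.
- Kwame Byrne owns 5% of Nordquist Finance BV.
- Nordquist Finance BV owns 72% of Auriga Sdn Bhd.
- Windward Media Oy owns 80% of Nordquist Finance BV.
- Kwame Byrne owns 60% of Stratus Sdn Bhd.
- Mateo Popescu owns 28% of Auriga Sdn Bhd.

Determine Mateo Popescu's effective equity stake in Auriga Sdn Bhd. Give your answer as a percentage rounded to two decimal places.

85.60%

Mateo reaches Auriga along 2 paths.
Direct stake: 28% = 28%.
Via Windward → Nordquist: 100% × 80% × 72% = 57.6%.
Total: 28% + 57.6% = 85.6%.
Rounded: 85.60%.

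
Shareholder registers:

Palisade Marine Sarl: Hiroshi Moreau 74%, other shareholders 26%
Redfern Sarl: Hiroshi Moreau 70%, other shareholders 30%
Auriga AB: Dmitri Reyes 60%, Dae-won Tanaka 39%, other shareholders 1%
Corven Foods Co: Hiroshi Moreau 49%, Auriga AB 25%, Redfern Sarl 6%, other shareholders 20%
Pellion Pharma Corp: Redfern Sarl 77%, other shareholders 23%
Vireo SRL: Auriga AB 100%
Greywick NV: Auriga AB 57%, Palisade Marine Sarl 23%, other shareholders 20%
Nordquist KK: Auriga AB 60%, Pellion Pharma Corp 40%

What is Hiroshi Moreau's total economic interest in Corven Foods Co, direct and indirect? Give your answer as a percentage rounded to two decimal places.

53.20%

Hiroshi reaches Corven along 2 paths.
Direct stake: 49% = 49%.
Via Redfern: 70% × 6% = 4.2%.
Total: 49% + 4.2% = 53.2%.
Rounded: 53.20%.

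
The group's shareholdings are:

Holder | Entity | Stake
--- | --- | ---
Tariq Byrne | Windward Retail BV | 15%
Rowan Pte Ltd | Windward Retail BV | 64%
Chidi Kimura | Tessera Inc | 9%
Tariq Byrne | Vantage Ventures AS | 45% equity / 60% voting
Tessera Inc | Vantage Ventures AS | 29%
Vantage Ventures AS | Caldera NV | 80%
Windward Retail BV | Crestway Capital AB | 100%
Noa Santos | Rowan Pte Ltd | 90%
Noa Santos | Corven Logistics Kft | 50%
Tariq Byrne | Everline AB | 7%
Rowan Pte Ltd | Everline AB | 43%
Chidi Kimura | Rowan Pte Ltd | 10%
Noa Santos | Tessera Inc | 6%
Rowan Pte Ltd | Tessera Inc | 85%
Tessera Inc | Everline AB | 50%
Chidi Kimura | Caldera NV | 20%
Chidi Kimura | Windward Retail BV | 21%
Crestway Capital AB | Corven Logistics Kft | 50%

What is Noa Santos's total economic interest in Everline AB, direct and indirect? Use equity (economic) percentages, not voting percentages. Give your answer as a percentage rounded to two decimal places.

Noa reaches Everline along 3 paths.
Via Rowan: 90% × 43% = 38.7%.
Via Tessera: 6% × 50% = 3%.
Via Rowan → Tessera: 90% × 85% × 50% = 38.25%.
Total: 38.7% + 3% + 38.25% = 79.95%.

79.95%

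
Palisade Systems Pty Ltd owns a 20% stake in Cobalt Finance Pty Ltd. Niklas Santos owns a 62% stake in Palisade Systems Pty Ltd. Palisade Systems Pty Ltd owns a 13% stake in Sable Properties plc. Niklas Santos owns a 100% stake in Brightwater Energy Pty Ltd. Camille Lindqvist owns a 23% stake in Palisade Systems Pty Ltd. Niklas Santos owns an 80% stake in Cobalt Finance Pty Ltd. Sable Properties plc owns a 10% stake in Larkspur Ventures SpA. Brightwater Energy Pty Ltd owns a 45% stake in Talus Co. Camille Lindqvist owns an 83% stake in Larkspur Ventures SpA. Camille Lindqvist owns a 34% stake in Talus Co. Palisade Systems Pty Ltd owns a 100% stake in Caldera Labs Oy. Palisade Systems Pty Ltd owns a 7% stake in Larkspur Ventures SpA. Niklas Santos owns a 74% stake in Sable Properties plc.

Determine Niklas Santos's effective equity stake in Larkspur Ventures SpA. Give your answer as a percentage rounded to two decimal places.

12.55%

Niklas reaches Larkspur along 3 paths.
Via Palisade: 62% × 7% = 4.34%.
Via Sable: 74% × 10% = 7.4%.
Via Palisade → Sable: 62% × 13% × 10% = 0.806%.
Total: 4.34% + 7.4% + 0.806% = 12.546%.
Rounded: 12.55%.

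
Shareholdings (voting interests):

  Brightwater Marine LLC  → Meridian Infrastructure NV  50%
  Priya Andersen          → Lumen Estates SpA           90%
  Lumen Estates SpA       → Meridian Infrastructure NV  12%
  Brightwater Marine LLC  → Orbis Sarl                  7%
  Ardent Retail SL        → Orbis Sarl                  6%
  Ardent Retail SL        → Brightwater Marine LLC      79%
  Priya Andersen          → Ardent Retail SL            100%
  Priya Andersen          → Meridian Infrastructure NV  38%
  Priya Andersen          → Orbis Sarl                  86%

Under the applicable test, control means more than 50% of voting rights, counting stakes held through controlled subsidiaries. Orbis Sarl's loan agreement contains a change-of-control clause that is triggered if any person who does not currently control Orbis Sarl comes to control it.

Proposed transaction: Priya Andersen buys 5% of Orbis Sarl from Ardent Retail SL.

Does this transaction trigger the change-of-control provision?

The purchase adds only to Priya's holdings (Ardent's stake shrinks), so Priya is the only person who could newly come to control Orbis.
Priya holds 100% of Ardent, so Priya controls Ardent.
Ardent holds 79% of Brightwater, so Priya controls Brightwater.
Priya and Brightwater and Ardent together hold 86% + 7% + 6% = 99% of Orbis, so Priya controls Orbis.
So Priya already controls Orbis before the transaction.
After the purchase, Priya's direct stake in Orbis rises to 86% + 5% = 91%, and Ardent's stake falls to 1%.
Priya controlled Orbis already, so this is not a new person acquiring control; every other person's position is unchanged or reduced.
No new person acquires control, so the clause is not triggered.

No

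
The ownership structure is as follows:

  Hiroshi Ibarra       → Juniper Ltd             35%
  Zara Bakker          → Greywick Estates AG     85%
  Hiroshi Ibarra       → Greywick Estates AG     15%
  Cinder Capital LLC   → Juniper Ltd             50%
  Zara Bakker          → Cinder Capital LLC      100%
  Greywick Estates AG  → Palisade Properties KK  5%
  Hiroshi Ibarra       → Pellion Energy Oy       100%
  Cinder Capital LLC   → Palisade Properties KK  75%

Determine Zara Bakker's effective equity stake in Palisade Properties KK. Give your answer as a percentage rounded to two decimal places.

79.25%

Zara reaches Palisade along 2 paths.
Via Cinder: 100% × 75% = 75%.
Via Greywick: 85% × 5% = 4.25%.
Total: 75% + 4.25% = 79.25%.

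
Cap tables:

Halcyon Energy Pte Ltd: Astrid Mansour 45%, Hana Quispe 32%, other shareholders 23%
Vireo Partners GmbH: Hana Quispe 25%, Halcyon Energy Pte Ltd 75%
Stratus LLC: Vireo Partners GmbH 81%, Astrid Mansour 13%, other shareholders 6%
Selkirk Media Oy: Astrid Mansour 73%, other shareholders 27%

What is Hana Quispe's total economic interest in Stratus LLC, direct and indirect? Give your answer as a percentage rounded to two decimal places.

39.69%

Hana reaches Stratus along 2 paths.
Via Vireo: 25% × 81% = 20.25%.
Via Halcyon → Vireo: 32% × 75% × 81% = 19.44%.
Total: 20.25% + 19.44% = 39.69%.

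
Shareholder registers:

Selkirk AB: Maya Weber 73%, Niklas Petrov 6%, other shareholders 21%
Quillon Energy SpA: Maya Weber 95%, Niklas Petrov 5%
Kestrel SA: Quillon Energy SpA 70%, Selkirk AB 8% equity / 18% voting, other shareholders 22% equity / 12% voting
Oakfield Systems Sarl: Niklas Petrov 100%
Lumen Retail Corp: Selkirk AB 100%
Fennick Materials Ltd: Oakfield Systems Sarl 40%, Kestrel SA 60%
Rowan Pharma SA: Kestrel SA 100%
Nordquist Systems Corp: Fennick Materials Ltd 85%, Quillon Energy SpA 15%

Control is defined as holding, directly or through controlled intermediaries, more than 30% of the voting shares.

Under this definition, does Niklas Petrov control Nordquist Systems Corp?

Yes

Niklas holds 100% of Oakfield, so Niklas controls Oakfield.
Oakfield holds 40% of Fennick, so Niklas controls Fennick.
Fennick holds 85% of Nordquist, so Niklas controls Nordquist.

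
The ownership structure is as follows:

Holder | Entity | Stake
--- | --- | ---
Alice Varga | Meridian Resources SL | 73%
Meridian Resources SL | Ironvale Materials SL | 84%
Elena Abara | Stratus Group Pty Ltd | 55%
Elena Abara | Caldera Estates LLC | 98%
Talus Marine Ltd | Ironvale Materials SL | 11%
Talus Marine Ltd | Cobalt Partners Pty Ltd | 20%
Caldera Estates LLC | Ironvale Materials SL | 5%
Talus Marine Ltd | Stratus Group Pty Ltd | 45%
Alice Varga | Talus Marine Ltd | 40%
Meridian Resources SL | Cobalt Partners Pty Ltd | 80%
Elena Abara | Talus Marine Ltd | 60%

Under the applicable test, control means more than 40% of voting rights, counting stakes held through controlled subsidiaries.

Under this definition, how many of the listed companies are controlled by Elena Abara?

3

Elena holds 98% of Caldera, so Elena controls Caldera.
Elena holds 60% of Talus, so Elena controls Talus.
Elena and Talus together hold 55% + 45% = 100% of Stratus, so Elena controls Stratus.
No other company's threshold is met.
Elena controls 3 companies.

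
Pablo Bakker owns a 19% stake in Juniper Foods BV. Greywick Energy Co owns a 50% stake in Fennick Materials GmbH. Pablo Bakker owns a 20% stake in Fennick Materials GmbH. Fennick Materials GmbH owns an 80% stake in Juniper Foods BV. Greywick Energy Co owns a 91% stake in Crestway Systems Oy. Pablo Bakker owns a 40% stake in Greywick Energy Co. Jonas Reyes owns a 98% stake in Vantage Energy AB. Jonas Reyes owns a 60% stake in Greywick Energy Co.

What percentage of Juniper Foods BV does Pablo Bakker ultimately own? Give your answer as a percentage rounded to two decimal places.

51.00%

Pablo reaches Juniper along 3 paths.
Via Fennick: 20% × 80% = 16%.
Via Greywick → Fennick: 40% × 50% × 80% = 16%.
Direct stake: 19% = 19%.
Total: 16% + 16% + 19% = 51%.
Rounded: 51.00%.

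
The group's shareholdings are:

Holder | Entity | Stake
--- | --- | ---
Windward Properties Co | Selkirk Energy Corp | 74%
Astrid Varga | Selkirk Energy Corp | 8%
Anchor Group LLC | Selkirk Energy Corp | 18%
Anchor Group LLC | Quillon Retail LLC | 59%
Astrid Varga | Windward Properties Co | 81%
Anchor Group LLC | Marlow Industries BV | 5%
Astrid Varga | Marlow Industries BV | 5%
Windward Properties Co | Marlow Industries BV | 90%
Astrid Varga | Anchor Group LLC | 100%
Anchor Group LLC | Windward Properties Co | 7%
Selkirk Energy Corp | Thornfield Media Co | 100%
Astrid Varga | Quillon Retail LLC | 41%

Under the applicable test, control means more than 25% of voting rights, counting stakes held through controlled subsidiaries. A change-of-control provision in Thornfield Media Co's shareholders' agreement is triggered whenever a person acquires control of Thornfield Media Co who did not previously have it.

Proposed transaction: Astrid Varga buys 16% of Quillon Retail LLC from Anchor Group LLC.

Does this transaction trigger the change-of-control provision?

The purchase adds only to Astrid's holdings (Anchor's stake shrinks), so Astrid is the only person who could newly come to control Thornfield.
Astrid holds 100% of Anchor, so Astrid controls Anchor.
Anchor and Astrid together hold 7% + 81% = 88% of Windward, so Astrid controls Windward.
Windward and Anchor and Astrid together hold 74% + 18% + 8% = 100% of Selkirk, so Astrid controls Selkirk.
Selkirk holds 100% of Thornfield, so Astrid controls Thornfield.
So Astrid already controls Thornfield before the transaction.
After the purchase, Astrid's direct stake in Quillon rises to 41% + 16% = 57%, and Anchor's stake falls to 43%.
Astrid controlled Thornfield already, so this is not a new person acquiring control; every other person's position is unchanged or reduced.
No new person acquires control, so the clause is not triggered.

No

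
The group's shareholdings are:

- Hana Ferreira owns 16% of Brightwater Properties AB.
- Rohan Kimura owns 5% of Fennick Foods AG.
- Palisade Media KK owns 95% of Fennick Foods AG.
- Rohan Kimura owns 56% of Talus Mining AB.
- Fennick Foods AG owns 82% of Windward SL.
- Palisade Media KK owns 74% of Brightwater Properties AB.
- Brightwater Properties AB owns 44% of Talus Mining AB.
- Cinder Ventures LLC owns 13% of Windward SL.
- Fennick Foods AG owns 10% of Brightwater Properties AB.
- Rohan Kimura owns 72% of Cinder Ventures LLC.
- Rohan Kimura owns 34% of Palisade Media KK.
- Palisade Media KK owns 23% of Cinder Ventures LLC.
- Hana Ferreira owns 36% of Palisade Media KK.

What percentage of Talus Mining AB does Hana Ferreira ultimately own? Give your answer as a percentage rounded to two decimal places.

Hana reaches Talus along 3 paths.
Via Brightwater: 16% × 44% = 7.04%.
Via Palisade → Fennick → Brightwater: 36% × 95% × 10% × 44% = 1.5048%.
Via Palisade → Brightwater: 36% × 74% × 44% = 11.7216%.
Total: 7.04% + 1.5048% + 11.7216% = 20.2664%.
Rounded: 20.27%.

20.27%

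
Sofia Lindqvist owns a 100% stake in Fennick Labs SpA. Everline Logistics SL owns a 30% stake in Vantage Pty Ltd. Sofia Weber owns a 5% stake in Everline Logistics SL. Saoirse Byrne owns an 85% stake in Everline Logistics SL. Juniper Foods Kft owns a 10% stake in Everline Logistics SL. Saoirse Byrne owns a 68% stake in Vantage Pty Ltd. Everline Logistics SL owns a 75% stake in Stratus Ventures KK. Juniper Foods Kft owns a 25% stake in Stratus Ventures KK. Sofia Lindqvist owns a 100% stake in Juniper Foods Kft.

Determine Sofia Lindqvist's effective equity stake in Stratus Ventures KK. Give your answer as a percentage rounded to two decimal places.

32.50%

Sofia Lindqvist reaches Stratus along 2 paths.
Via Juniper: 100% × 25% = 25%.
Via Juniper → Everline: 100% × 10% × 75% = 7.5%.
Total: 25% + 7.5% = 32.5%.
Rounded: 32.50%.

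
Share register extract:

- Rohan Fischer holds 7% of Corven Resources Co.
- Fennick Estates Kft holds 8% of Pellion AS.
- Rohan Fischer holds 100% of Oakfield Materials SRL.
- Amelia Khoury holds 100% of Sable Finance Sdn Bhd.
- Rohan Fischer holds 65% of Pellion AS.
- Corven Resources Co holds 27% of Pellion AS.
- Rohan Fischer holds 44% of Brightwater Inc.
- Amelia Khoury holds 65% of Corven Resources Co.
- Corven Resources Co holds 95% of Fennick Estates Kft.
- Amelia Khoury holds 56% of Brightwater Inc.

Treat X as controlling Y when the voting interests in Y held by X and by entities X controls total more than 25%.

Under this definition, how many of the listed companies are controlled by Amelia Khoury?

Amelia holds 65% of Corven, so Amelia controls Corven.
Amelia holds 56% of Brightwater, so Amelia controls Brightwater.
Amelia holds 100% of Sable, so Amelia controls Sable.
Corven holds 95% of Fennick, so Amelia controls Fennick.
Fennick and Corven together hold 8% + 27% = 35% of Pellion, so Amelia controls Pellion.
No other company's threshold is met.
Amelia controls 5 companies.

5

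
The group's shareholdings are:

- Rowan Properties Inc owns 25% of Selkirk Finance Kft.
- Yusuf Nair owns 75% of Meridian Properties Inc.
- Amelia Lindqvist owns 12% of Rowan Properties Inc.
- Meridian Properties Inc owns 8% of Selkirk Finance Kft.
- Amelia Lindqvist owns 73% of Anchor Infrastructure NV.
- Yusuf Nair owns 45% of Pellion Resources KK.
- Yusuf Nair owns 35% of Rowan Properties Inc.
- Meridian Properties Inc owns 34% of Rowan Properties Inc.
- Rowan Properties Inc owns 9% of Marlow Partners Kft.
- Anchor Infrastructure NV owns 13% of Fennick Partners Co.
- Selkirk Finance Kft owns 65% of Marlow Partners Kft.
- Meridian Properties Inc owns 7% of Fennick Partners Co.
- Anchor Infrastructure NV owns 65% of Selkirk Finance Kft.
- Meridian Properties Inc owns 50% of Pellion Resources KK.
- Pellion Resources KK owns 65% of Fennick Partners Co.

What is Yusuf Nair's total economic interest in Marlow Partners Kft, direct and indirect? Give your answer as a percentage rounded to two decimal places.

Yusuf reaches Marlow along 5 paths.
Via Rowan: 35% × 9% = 3.15%.
Via Meridian → Rowan: 75% × 34% × 9% = 2.295%.
Via Rowan → Selkirk: 35% × 25% × 65% = 5.6875%.
Via Meridian → Rowan → Selkirk: 75% × 34% × 25% × 65% = 4.14375%.
Via Meridian → Selkirk: 75% × 8% × 65% = 3.9%.
Total: 3.15% + 2.295% + 5.6875% + 4.14375% + 3.9% = 19.17625%.
Rounded: 19.18%.

19.18%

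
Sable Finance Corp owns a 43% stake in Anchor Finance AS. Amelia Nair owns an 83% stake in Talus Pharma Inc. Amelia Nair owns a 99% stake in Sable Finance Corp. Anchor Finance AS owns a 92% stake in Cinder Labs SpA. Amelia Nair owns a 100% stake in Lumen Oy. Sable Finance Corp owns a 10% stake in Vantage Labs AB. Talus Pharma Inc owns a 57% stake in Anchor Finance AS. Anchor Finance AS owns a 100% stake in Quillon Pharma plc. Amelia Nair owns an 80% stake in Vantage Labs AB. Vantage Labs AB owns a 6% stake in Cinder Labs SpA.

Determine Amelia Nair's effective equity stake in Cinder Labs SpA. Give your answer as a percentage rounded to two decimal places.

88.08%

Amelia reaches Cinder along 4 paths.
Via Sable → Vantage: 99% × 10% × 6% = 0.594%.
Via Vantage: 80% × 6% = 4.8%.
Via Talus → Anchor: 83% × 57% × 92% = 43.5252%.
Via Sable → Anchor: 99% × 43% × 92% = 39.1644%.
Total: 0.594% + 4.8% + 43.5252% + 39.1644% = 88.0836%.
Rounded: 88.08%.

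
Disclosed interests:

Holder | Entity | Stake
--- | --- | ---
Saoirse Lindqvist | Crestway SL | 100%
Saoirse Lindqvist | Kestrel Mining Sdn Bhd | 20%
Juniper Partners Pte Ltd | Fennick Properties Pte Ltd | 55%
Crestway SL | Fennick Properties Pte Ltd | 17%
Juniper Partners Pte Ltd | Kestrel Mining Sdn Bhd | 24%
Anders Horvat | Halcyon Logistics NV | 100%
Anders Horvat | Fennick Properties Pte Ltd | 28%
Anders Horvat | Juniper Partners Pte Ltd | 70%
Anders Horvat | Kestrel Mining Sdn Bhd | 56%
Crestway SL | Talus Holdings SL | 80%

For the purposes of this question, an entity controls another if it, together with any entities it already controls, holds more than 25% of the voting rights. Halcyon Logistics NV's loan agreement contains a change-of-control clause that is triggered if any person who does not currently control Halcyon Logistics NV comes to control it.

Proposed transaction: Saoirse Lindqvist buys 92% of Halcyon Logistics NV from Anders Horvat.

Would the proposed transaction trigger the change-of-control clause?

Yes

The purchase adds only to Saoirse's holdings (Anders's stake shrinks), so Saoirse is the only person who could newly come to control Halcyon.
Saoirse holds 100% of Crestway, so Saoirse controls Crestway.
Crestway holds 80% of Talus, so Saoirse controls Talus.
Neither Saoirse nor any entity Saoirse controls holds any voting interest in Halcyon.
So before the transaction, Saoirse does not control Halcyon.
After the purchase, Saoirse holds 92% of Halcyon directly, and Anders's stake falls to 8%.
Saoirse holds 92% of Halcyon, so Saoirse controls Halcyon.
Saoirse did not control Halcyon before and does after, so the clause is triggered.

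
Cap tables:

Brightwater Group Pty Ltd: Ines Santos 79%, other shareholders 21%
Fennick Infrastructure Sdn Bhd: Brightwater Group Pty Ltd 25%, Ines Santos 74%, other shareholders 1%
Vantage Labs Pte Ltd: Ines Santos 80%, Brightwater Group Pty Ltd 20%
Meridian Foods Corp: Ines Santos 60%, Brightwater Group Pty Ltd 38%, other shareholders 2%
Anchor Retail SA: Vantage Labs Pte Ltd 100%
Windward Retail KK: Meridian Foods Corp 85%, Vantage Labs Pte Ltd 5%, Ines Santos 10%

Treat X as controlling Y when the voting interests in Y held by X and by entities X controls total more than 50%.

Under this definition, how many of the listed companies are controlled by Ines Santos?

6

Ines holds 79% of Brightwater, so Ines controls Brightwater.
Brightwater and Ines together hold 25% + 74% = 99% of Fennick, so Ines controls Fennick.
Ines and Brightwater together hold 80% + 20% = 100% of Vantage, so Ines controls Vantage.
Ines and Brightwater together hold 60% + 38% = 98% of Meridian, so Ines controls Meridian.
Vantage holds 100% of Anchor, so Ines controls Anchor.
Meridian and Vantage and Ines together hold 85% + 5% + 10% = 100% of Windward, so Ines controls Windward.
Ines controls 6 companies.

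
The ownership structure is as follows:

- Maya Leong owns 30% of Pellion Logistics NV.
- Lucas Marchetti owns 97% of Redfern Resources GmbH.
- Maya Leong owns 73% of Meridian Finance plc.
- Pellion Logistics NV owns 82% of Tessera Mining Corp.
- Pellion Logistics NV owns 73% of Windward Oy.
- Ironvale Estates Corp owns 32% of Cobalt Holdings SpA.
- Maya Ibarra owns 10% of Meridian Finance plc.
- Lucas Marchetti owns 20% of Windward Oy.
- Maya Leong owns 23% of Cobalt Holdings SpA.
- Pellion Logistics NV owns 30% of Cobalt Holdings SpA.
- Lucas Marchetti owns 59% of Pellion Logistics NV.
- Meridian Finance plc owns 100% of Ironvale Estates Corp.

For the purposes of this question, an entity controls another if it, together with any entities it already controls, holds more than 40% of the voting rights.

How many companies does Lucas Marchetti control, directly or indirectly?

Lucas holds 59% of Pellion, so Lucas controls Pellion.
Pellion holds 82% of Tessera, so Lucas controls Tessera.
Lucas and Pellion together hold 20% + 73% = 93% of Windward, so Lucas controls Windward.
Lucas holds 97% of Redfern, so Lucas controls Redfern.
No other company's threshold is met.
Lucas controls 4 companies.

4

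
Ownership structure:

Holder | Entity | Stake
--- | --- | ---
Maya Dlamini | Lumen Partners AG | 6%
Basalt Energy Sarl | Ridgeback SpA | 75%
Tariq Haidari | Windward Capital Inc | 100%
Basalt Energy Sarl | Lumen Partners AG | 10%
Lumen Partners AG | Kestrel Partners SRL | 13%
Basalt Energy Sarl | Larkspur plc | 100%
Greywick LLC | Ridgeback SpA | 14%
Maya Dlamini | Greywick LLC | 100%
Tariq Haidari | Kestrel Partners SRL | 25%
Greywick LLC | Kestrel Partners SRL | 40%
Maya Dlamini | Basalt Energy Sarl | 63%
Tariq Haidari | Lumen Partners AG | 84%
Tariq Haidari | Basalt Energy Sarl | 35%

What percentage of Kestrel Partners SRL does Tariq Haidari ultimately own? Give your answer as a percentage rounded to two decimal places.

36.38%

Tariq reaches Kestrel along 3 paths.
Direct stake: 25% = 25%.
Via Lumen: 84% × 13% = 10.92%.
Via Basalt → Lumen: 35% × 10% × 13% = 0.455%.
Total: 25% + 10.92% + 0.455% = 36.375%.
Rounded: 36.38%.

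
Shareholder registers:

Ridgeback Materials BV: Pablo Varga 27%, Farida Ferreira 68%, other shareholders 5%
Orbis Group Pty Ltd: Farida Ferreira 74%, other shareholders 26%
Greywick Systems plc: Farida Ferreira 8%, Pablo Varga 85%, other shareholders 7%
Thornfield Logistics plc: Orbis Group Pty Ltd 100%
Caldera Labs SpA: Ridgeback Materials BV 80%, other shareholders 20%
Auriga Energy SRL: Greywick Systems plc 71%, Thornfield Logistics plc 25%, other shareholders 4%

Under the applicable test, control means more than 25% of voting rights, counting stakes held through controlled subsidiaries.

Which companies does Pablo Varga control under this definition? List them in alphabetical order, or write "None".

Pablo holds 27% of Ridgeback, so Pablo controls Ridgeback.
Pablo holds 85% of Greywick, so Pablo controls Greywick.
Ridgeback holds 80% of Caldera, so Pablo controls Caldera.
Greywick holds 71% of Auriga, so Pablo controls Auriga.
No other company's threshold is met.

Auriga Energy SRL, Caldera Labs SpA, Greywick Systems plc, Ridgeback Materials BV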